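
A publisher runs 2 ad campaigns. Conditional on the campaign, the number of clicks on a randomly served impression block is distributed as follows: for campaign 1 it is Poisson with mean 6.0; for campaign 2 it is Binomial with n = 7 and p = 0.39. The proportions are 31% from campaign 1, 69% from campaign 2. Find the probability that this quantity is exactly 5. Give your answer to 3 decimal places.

0.098

Conditional on each campaign, P(X = 5): 1: 0.160623; 2: 0.0705021.
By total probability, P(X = 5) = 0.31·0.160623 + 0.69·0.0705021 = 0.0984396.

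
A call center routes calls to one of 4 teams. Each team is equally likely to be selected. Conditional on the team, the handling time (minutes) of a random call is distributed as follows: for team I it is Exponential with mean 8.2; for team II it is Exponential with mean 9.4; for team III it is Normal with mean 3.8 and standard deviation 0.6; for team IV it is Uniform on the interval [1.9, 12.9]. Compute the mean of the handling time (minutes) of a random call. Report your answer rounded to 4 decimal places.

Component means — I: 8.2; II: 9.4; III: 3.8; IV: 7.4.
E[X] = 0.25·8.2 + 0.25·9.4 + 0.25·3.8 + 0.25·7.4 = 7.2.

7.2000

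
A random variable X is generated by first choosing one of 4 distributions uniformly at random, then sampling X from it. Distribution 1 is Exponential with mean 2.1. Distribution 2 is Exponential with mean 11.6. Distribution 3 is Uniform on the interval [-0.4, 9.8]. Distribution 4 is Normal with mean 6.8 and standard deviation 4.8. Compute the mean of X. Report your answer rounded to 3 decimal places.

Component means — 1: 2.1; 2: 11.6; 3: 4.7; 4: 6.8.
E[X] = 0.25·2.1 + 0.25·11.6 + 0.25·4.7 + 0.25·6.8 = 6.3.

6.300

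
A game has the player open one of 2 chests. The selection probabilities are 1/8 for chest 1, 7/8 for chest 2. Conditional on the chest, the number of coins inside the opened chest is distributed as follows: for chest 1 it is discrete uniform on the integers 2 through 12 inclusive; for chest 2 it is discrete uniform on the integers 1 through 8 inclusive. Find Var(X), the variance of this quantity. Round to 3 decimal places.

Per component, 1: μ=7, E[X²]=59; 2: μ=4.5, E[X²]=25.5.
E[X] = 0.125·7 + 0.875·4.5 = 4.8125.
E[X²] = 0.125·59 + 0.875·25.5 = 29.6875.
Var(X) = E[X²] − (E[X])² = 29.6875 − 23.1602 = 6.52734.

6.527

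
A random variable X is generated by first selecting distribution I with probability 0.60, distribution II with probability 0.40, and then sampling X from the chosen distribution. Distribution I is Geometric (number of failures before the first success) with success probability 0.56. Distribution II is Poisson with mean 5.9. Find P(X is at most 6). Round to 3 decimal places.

Conditional on each component, P(X ≤ 6): I: 0.996807; II: 0.622361.
By total probability, P(X ≤ 6) = 0.6·0.996807 + 0.4·0.622361 = 0.847029.

0.847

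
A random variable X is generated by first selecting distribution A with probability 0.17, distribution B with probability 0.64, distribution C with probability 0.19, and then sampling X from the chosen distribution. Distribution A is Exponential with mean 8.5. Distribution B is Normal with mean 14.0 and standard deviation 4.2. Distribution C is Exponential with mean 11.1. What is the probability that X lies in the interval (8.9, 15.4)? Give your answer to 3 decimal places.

Conditional on each component, P(8.9 < X < 15.4): A: 0.187603; B: 0.518239; C: 0.198793.
By total probability, P(8.9 < X < 15.4) = 0.17·0.187603 + 0.64·0.518239 + 0.19·0.198793 = 0.401336.

0.401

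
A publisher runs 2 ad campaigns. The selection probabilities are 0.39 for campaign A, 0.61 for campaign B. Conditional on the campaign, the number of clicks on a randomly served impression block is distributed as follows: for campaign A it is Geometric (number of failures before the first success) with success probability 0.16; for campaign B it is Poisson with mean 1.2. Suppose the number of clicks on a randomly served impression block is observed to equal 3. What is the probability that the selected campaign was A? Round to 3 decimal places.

Likelihoods P(X=3 | ·): A: 0.0948326; B: 0.0867439.
Posterior ∝ prior × likelihood. Numerator for A: 0.39·0.0948326 = 0.0369847.
Normalizing constant: 0.39·0.0948326 + 0.61·0.0867439 = 0.0898985.
P(A | observation) = 0.0369847 / 0.0898985 = 0.411405.

0.411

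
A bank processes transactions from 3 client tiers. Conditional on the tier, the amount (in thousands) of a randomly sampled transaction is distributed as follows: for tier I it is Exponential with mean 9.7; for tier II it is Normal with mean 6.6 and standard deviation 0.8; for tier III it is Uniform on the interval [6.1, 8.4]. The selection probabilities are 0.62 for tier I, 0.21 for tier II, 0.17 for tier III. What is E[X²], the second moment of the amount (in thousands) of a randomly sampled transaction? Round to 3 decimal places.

For each component E[X²] = Var + (mean)², giving I: 188.18; II: 44.2; III: 53.0033.
Overall E[X²] = 0.62·188.18 + 0.21·44.2 + 0.17·53.0033 = 134.964.

134.964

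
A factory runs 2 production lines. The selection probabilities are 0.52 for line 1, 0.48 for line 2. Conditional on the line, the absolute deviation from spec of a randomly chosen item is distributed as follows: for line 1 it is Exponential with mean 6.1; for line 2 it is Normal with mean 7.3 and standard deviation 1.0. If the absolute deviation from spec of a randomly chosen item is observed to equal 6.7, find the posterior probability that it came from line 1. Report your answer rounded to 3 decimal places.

0.151

Likelihoods f(6.7 | ·): 1: 0.0546586; 2: 0.333225.
Posterior ∝ prior × likelihood. Numerator for 1: 0.52·0.0546586 = 0.0284225.
Normalizing constant: 0.52·0.0546586 + 0.48·0.333225 = 0.18837.
P(1 | observation) = 0.0284225 / 0.18837 = 0.150886.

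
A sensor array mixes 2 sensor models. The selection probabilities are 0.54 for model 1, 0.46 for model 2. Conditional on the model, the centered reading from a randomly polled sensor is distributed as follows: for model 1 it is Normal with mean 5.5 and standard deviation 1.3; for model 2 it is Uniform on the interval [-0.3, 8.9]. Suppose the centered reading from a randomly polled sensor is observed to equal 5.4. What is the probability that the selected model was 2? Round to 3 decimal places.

0.232

Likelihoods f(5.4 | ·): 1: 0.305972; 2: 0.108696.
Posterior ∝ prior × likelihood. Numerator for 2: 0.46·0.108696 = 0.05.
Normalizing constant: 0.54·0.305972 + 0.46·0.108696 = 0.215225.
P(2 | observation) = 0.05 / 0.215225 = 0.232315.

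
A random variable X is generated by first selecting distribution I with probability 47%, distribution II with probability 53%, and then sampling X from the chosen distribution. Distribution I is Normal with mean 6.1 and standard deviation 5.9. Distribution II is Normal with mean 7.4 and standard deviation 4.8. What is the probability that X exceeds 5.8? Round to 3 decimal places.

Conditional on each component, P(X > 5.8): I: 0.520276; II: 0.630559.
By total probability, P(X > 5.8) = 0.47·0.520276 + 0.53·0.630559 = 0.578726.

0.579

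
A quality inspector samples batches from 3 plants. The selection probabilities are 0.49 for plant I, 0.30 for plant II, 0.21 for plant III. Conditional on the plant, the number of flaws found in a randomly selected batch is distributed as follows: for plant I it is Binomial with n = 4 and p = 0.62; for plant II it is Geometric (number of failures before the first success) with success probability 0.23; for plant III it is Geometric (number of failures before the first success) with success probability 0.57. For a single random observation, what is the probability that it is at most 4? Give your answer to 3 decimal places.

0.916

Conditional on each plant, P(X ≤ 4): I: 1; II: 0.729322; III: 0.985299.
By total probability, P(X ≤ 4) = 0.49·1 + 0.3·0.729322 + 0.21·0.985299 = 0.915709.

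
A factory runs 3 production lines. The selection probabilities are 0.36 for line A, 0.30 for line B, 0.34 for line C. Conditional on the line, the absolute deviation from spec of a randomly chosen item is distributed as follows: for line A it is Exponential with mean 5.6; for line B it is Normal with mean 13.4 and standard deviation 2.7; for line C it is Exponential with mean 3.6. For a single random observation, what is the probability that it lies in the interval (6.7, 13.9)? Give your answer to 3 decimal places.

0.295

Conditional on each line, P(6.7 < X < 13.9): A: 0.218708; B: 0.566916; C: 0.134455.
By total probability, P(6.7 < X < 13.9) = 0.36·0.218708 + 0.3·0.566916 + 0.34·0.134455 = 0.294524.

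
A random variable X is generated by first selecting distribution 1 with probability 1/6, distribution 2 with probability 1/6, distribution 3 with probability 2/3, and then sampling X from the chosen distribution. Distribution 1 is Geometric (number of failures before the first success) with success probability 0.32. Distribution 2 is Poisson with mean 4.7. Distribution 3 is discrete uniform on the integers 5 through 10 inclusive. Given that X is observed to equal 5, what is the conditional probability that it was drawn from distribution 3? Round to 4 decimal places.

Likelihoods P(X=5 | ·): 1: 0.0465259; 2: 0.17383; 3: 0.166667.
Posterior ∝ prior × likelihood. Numerator for 3: 0.666667·0.166667 = 0.111111.
Normalizing constant: 0.166667·0.0465259 + 0.166667·0.17383 + 0.666667·0.166667 = 0.147837.
P(3 | observation) = 0.111111 / 0.147837 = 0.751578.

0.7516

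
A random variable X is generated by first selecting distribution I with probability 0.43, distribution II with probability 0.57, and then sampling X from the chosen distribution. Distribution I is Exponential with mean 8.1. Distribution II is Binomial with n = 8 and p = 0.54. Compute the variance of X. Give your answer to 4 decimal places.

32.8471

Per component, I: μ=8.1, E[X²]=131.22; II: μ=4.32, E[X²]=20.6496.
E[X] = 0.43·8.1 + 0.57·4.32 = 5.9454.
E[X²] = 0.43·131.22 + 0.57·20.6496 = 68.1949.
Var(X) = E[X²] − (E[X])² = 68.1949 − 35.3478 = 32.8471.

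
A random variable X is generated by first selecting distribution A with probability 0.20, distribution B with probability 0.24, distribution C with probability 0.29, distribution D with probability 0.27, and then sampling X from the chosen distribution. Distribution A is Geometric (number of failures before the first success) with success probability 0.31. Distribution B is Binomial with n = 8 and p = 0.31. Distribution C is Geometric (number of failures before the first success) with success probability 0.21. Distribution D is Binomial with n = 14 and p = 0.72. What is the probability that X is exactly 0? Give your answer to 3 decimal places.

Conditional on each component, P(X = 0): A: 0.31; B: 0.0513798; C: 0.21; D: 1.82059e-08.
By total probability, P(X = 0) = 0.2·0.31 + 0.24·0.0513798 + 0.29·0.21 + 0.27·1.82059e-08 = 0.135231.

0.135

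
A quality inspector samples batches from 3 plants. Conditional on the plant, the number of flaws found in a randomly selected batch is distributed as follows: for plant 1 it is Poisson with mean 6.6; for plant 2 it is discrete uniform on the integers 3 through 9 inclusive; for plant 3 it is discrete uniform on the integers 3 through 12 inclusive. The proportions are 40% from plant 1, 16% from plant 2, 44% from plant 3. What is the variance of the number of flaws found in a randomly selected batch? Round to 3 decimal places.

7.234

Per component, 1: μ=6.6, E[X²]=50.16; 2: μ=6, E[X²]=40; 3: μ=7.5, E[X²]=64.5.
E[X] = 0.4·6.6 + 0.16·6 + 0.44·7.5 = 6.9.
E[X²] = 0.4·50.16 + 0.16·40 + 0.44·64.5 = 54.844.
Var(X) = E[X²] − (E[X])² = 54.844 − 47.61 = 7.234.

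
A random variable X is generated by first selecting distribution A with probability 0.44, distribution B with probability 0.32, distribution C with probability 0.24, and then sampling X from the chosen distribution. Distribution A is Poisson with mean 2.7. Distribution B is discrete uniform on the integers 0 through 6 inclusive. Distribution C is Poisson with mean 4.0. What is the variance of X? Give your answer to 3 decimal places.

Per component, A: μ=2.7, E[X²]=9.99; B: μ=3, E[X²]=13; C: μ=4, E[X²]=20.
E[X] = 0.44·2.7 + 0.32·3 + 0.24·4 = 3.108.
E[X²] = 0.44·9.99 + 0.32·13 + 0.24·20 = 13.3556.
Var(X) = E[X²] − (E[X])² = 13.3556 − 9.65966 = 3.69594.

3.696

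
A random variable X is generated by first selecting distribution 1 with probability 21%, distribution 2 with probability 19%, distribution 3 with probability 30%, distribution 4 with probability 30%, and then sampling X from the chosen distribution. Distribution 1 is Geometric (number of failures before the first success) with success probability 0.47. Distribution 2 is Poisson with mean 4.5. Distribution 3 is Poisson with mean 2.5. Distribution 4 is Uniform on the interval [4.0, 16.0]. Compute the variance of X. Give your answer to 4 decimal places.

18.2553

Per component, 1: μ=1.12766, E[X²]=3.67089; 2: μ=4.5, E[X²]=24.75; 3: μ=2.5, E[X²]=8.75; 4: μ=10, E[X²]=112.
E[X] = 0.21·1.12766 + 0.19·4.5 + 0.3·2.5 + 0.3·10 = 4.84181.
E[X²] = 0.21·3.67089 + 0.19·24.75 + 0.3·8.75 + 0.3·112 = 41.6984.
Var(X) = E[X²] − (E[X])² = 41.6984 − 23.4431 = 18.2553.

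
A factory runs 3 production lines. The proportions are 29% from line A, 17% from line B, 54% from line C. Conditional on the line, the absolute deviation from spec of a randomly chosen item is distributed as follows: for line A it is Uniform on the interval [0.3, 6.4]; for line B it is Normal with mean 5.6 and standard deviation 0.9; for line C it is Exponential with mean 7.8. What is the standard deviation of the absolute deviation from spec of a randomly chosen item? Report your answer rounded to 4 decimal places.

Per component, A: μ=3.35, E[X²]=14.3233; B: μ=5.6, E[X²]=32.17; C: μ=7.8, E[X²]=121.68.
E[X] = 0.29·3.35 + 0.17·5.6 + 0.54·7.8 = 6.1355.
E[X²] = 0.29·14.3233 + 0.17·32.17 + 0.54·121.68 = 75.3299.
Var(X) = E[X²] − (E[X])² = 75.3299 − 37.6444 = 37.6855.
SD(X) = √37.6855 = 6.13885.

6.1389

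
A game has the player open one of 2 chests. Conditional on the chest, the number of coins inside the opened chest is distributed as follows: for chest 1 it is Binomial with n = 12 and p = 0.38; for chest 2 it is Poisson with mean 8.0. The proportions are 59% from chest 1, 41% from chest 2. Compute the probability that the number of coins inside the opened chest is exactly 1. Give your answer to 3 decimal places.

0.015

Conditional on each chest, P(X = 1): 1: 0.0237287; 2: 0.0026837.
By total probability, P(X = 1) = 0.59·0.0237287 + 0.41·0.0026837 = 0.0151002.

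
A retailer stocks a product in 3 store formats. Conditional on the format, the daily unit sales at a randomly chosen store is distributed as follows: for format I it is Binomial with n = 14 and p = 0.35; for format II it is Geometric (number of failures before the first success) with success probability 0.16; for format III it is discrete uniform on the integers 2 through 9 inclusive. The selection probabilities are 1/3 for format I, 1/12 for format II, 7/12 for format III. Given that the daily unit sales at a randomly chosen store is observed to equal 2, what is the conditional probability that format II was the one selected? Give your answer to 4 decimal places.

0.0909

Likelihoods P(X=2 | ·): I: 0.0634071; II: 0.112896; III: 0.125.
Posterior ∝ prior × likelihood. Numerator for II: 0.0833333·0.112896 = 0.009408.
Normalizing constant: 0.333333·0.0634071 + 0.0833333·0.112896 + 0.583333·0.125 = 0.10346.
P(II | observation) = 0.009408 / 0.10346 = 0.0909334.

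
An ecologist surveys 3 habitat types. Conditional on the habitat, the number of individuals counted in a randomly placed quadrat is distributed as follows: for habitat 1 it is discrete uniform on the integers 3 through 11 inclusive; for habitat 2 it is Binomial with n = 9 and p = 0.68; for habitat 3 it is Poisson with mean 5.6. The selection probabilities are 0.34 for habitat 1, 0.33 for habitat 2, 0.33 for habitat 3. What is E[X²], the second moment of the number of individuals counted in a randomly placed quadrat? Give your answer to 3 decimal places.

For each component E[X²] = Var + (mean)², giving 1: 55.6667; 2: 39.4128; 3: 36.96.
Overall E[X²] = 0.34·55.6667 + 0.33·39.4128 + 0.33·36.96 = 44.1297.

44.130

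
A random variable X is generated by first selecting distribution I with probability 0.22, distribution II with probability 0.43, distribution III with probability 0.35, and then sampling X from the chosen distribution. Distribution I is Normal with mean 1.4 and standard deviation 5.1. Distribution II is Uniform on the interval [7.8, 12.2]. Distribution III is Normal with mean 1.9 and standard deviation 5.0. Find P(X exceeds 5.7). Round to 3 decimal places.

0.552

Conditional on each component, P(X > 5.7): I: 0.199576; II: 1; III: 0.223627.
By total probability, P(X > 5.7) = 0.22·0.199576 + 0.43·1 + 0.35·0.223627 = 0.552176.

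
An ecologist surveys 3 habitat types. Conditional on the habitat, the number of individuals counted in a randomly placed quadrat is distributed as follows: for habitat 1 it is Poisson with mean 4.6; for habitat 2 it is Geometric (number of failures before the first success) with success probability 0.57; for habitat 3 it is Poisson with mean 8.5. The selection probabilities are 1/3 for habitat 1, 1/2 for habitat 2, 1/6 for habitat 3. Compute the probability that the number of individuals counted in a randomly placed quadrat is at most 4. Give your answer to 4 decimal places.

0.6761

Conditional on each habitat, P(X ≤ 4): 1: 0.513234; 2: 0.985299; 3: 0.074364.
By total probability, P(X ≤ 4) = 0.333333·0.513234 + 0.5·0.985299 + 0.166667·0.074364 = 0.676122.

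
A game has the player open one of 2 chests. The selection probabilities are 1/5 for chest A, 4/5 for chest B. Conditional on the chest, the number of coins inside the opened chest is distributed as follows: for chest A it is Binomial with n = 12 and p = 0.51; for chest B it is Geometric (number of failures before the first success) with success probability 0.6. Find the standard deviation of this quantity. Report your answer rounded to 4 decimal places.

2.4994

Per component, A: μ=6.12, E[X²]=40.4532; B: μ=0.666667, E[X²]=1.55556.
E[X] = 0.2·6.12 + 0.8·0.666667 = 1.75733.
E[X²] = 0.2·40.4532 + 0.8·1.55556 = 9.33508.
Var(X) = E[X²] − (E[X])² = 9.33508 − 3.08822 = 6.24686.
SD(X) = √6.24686 = 2.49937.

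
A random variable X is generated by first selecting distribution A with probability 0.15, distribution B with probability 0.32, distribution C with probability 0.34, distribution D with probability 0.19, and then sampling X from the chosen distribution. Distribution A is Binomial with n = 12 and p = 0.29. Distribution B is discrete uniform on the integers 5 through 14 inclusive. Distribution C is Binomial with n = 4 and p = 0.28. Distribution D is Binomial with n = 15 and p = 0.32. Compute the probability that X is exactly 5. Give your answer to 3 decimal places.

0.095

Conditional on each component, P(X = 5): A: 0.147749; B: 0.1; C: 0; D: 0.213007.
By total probability, P(X = 5) = 0.15·0.147749 + 0.32·0.1 + 0.34·0 + 0.19·0.213007 = 0.0946337.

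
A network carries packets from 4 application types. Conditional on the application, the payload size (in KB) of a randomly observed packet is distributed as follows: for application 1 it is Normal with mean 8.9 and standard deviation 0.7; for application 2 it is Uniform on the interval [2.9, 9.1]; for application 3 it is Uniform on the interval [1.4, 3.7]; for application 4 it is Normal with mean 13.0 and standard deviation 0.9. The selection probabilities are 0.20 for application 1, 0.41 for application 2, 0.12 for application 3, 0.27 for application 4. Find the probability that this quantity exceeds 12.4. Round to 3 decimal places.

0.202

Conditional on each application, P(X > 12.4): 1: 2.86652e-07; 2: 0; 3: 0; 4: 0.747507.
By total probability, P(X > 12.4) = 0.2·2.86652e-07 + 0.41·0 + 0.12·0 + 0.27·0.747507 = 0.201827.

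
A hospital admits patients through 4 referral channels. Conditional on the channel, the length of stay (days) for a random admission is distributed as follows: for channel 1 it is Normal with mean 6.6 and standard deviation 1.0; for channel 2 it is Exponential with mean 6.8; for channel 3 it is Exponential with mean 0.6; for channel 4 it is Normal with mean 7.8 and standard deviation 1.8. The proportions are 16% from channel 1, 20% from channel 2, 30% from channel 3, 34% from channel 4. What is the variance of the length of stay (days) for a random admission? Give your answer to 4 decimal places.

Per component, 1: μ=6.6, E[X²]=44.56; 2: μ=6.8, E[X²]=92.48; 3: μ=0.6, E[X²]=0.72; 4: μ=7.8, E[X²]=64.08.
E[X] = 0.16·6.6 + 0.2·6.8 + 0.3·0.6 + 0.34·7.8 = 5.248.
E[X²] = 0.16·44.56 + 0.2·92.48 + 0.3·0.72 + 0.34·64.08 = 47.6288.
Var(X) = E[X²] − (E[X])² = 47.6288 − 27.5415 = 20.0873.

20.0873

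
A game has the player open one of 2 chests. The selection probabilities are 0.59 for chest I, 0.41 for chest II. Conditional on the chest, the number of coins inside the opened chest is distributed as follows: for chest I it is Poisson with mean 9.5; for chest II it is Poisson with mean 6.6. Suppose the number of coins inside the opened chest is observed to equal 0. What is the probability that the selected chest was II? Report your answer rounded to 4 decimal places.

Likelihoods P(X=0 | ·): I: 7.48518e-05; II: 0.00136037.
Posterior ∝ prior × likelihood. Numerator for II: 0.41·0.00136037 = 0.000557751.
Normalizing constant: 0.59·7.48518e-05 + 0.41·0.00136037 = 0.000601913.
P(II | observation) = 0.000557751 / 0.000601913 = 0.92663.

0.9266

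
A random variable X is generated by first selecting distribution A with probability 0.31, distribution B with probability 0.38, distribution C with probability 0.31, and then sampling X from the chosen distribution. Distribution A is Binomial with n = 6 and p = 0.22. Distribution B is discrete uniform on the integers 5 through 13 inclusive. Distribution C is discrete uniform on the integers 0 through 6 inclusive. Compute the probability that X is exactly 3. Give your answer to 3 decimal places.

Conditional on each component, P(X = 3): A: 0.101061; B: 0; C: 0.142857.
By total probability, P(X = 3) = 0.31·0.101061 + 0.38·0 + 0.31·0.142857 = 0.0756145.

0.076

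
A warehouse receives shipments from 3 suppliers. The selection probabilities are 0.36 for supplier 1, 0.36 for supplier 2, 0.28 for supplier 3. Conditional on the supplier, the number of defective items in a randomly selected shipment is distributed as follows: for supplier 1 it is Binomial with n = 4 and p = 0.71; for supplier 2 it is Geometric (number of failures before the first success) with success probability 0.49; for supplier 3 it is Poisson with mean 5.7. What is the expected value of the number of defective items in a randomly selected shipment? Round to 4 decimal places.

2.9931

Component means — 1: 2.84; 2: 1.04082; 3: 5.7.
E[X] = 0.36·2.84 + 0.36·1.04082 + 0.28·5.7 = 2.99309.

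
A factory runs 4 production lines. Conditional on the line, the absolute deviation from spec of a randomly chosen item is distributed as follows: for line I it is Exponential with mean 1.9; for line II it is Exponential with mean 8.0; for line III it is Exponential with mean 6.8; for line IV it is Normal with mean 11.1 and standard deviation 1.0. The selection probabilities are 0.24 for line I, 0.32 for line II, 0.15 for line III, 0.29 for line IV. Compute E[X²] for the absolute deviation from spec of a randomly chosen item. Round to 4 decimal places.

For each component E[X²] = Var + (mean)², giving I: 7.22; II: 128; III: 92.48; IV: 124.21.
Overall E[X²] = 0.24·7.22 + 0.32·128 + 0.15·92.48 + 0.29·124.21 = 92.5857.

92.5857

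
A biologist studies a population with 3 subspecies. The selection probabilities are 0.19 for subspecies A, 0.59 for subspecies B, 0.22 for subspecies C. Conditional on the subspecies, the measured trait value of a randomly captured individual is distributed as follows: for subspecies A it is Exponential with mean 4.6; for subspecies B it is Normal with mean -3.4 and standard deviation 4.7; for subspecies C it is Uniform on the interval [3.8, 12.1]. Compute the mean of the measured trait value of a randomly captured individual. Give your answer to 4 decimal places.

0.6170

Component means — A: 4.6; B: -3.4; C: 7.95.
E[X] = 0.19·4.6 + 0.59·-3.4 + 0.22·7.95 = 0.617.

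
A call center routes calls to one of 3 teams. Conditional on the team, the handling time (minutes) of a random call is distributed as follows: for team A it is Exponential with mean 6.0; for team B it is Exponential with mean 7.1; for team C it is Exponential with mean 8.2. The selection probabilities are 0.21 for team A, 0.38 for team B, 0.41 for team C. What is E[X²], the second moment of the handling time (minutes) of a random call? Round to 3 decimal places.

For each component E[X²] = Var + (mean)², giving A: 72; B: 100.82; C: 134.48.
Overall E[X²] = 0.21·72 + 0.38·100.82 + 0.41·134.48 = 108.568.

108.568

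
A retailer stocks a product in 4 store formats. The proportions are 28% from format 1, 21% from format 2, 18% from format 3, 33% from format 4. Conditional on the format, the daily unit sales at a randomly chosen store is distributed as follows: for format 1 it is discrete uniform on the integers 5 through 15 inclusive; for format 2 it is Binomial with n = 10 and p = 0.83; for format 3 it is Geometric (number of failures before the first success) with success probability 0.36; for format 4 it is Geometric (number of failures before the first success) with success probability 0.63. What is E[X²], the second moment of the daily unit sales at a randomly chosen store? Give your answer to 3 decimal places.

47.442

For each component E[X²] = Var + (mean)², giving 1: 110; 2: 70.301; 3: 8.09877; 4: 1.27715.
Overall E[X²] = 0.28·110 + 0.21·70.301 + 0.18·8.09877 + 0.33·1.27715 = 47.4424.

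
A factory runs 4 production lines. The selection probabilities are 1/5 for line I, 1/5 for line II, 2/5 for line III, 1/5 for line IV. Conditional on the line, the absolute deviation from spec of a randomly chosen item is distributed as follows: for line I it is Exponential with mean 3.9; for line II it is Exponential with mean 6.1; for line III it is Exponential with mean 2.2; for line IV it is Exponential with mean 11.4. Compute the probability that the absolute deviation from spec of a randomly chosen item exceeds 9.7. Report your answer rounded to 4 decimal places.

Conditional on each line, P(X > 9.7): I: 0.0831441; II: 0.203892; III: 0.0121662; IV: 0.42704.
By total probability, P(X > 9.7) = 0.2·0.0831441 + 0.2·0.203892 + 0.4·0.0121662 + 0.2·0.42704 = 0.147682.

0.1477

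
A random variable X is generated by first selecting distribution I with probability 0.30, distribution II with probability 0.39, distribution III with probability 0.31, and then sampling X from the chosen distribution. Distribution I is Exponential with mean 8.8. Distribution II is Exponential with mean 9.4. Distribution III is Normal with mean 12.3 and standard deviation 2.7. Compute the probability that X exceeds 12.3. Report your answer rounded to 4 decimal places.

0.3345

Conditional on each component, P(X > 12.3): I: 0.247158; II: 0.270222; III: 0.5.
By total probability, P(X > 12.3) = 0.3·0.247158 + 0.39·0.270222 + 0.31·0.5 = 0.334534.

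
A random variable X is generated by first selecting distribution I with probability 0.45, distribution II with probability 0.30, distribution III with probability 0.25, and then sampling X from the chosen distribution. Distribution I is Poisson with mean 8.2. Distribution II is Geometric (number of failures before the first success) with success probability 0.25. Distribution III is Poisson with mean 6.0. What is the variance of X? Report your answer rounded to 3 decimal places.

13.660

Per component, I: μ=8.2, E[X²]=75.44; II: μ=3, E[X²]=21; III: μ=6, E[X²]=42.
E[X] = 0.45·8.2 + 0.3·3 + 0.25·6 = 6.09.
E[X²] = 0.45·75.44 + 0.3·21 + 0.25·42 = 50.748.
Var(X) = E[X²] − (E[X])² = 50.748 − 37.0881 = 13.6599.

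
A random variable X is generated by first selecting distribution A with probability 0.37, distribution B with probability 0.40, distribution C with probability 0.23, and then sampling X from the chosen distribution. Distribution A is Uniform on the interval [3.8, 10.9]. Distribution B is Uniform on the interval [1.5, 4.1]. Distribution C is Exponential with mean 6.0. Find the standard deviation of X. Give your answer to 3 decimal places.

3.771

Per component, A: μ=7.35, E[X²]=58.2233; B: μ=2.8, E[X²]=8.40333; C: μ=6, E[X²]=72.
E[X] = 0.37·7.35 + 0.4·2.8 + 0.23·6 = 5.2195.
E[X²] = 0.37·58.2233 + 0.4·8.40333 + 0.23·72 = 41.464.
Var(X) = E[X²] − (E[X])² = 41.464 − 27.2432 = 14.2208.
SD(X) = √14.2208 = 3.77105.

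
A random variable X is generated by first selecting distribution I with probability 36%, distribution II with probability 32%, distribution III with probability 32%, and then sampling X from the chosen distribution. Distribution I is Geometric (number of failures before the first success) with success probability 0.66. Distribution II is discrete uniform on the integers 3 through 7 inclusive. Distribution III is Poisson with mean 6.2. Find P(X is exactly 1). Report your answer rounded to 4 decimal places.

Conditional on each component, P(X = 1): I: 0.2244; II: 0; III: 0.0125825.
By total probability, P(X = 1) = 0.36·0.2244 + 0.32·0 + 0.32·0.0125825 = 0.0848104.

0.0848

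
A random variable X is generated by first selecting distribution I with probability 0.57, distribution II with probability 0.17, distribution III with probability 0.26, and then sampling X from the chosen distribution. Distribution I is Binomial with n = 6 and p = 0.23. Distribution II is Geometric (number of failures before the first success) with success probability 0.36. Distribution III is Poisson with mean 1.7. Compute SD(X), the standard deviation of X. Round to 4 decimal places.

1.3849

Per component, I: μ=1.38, E[X²]=2.967; II: μ=1.77778, E[X²]=8.09877; III: μ=1.7, E[X²]=4.59.
E[X] = 0.57·1.38 + 0.17·1.77778 + 0.26·1.7 = 1.53082.
E[X²] = 0.57·2.967 + 0.17·8.09877 + 0.26·4.59 = 4.26138.
Var(X) = E[X²] − (E[X])² = 4.26138 − 2.34342 = 1.91796.
SD(X) = √1.91796 = 1.38491.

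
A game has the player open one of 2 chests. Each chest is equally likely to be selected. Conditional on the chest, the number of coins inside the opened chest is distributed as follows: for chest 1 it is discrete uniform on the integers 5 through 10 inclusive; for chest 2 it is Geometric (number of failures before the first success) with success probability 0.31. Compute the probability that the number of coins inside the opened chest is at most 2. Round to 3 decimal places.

Conditional on each chest, P(X ≤ 2): 1: 0; 2: 0.671491.
By total probability, P(X ≤ 2) = 0.5·0 + 0.5·0.671491 = 0.335745.

0.336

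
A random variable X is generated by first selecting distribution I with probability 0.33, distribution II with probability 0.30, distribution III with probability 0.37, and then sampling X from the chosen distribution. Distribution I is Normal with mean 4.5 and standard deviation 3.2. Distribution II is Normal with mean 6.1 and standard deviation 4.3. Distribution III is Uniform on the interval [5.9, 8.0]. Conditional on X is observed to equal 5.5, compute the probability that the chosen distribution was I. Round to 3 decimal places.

0.587

Likelihoods f(5.5 | ·): I: 0.118728; II: 0.0918785; III: 0.
Posterior ∝ prior × likelihood. Numerator for I: 0.33·0.118728 = 0.0391803.
Normalizing constant: 0.33·0.118728 + 0.3·0.0918785 + 0.37·0 = 0.0667439.
P(I | observation) = 0.0391803 / 0.0667439 = 0.587025.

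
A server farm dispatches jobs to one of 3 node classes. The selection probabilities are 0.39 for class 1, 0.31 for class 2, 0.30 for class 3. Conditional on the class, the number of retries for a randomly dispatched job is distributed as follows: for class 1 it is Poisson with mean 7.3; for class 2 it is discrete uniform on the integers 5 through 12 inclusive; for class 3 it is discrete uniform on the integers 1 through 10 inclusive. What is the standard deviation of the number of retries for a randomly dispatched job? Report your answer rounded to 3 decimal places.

2.888

Per component, 1: μ=7.3, E[X²]=60.59; 2: μ=8.5, E[X²]=77.5; 3: μ=5.5, E[X²]=38.5.
E[X] = 0.39·7.3 + 0.31·8.5 + 0.3·5.5 = 7.132.
E[X²] = 0.39·60.59 + 0.31·77.5 + 0.3·38.5 = 59.2051.
Var(X) = E[X²] − (E[X])² = 59.2051 − 50.8654 = 8.33968.
SD(X) = √8.33968 = 2.88785.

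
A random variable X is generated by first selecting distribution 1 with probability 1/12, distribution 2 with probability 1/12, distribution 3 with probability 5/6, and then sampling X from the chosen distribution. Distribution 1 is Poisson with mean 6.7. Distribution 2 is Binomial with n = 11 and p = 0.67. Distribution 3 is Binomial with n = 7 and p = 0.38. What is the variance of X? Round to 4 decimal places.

4.8125

Per component, 1: μ=6.7, E[X²]=51.59; 2: μ=7.37, E[X²]=56.749; 3: μ=2.66, E[X²]=8.7248.
E[X] = 0.0833333·6.7 + 0.0833333·7.37 + 0.833333·2.66 = 3.38917.
E[X²] = 0.0833333·51.59 + 0.0833333·56.749 + 0.833333·8.7248 = 16.2989.
Var(X) = E[X²] − (E[X])² = 16.2989 − 11.4865 = 4.81247.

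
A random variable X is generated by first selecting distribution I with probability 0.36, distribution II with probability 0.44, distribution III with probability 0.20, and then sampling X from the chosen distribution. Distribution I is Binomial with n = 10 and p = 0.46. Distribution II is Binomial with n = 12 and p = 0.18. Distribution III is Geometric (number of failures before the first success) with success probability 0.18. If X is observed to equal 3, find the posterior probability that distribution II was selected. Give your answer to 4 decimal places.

Likelihoods P(X=3 | ·): I: 0.156391; II: 0.215063; III: 0.0992462.
Posterior ∝ prior × likelihood. Numerator for II: 0.44·0.215063 = 0.0946275.
Normalizing constant: 0.36·0.156391 + 0.44·0.215063 + 0.2·0.0992462 = 0.170777.
P(II | observation) = 0.0946275 / 0.170777 = 0.554099.

0.5541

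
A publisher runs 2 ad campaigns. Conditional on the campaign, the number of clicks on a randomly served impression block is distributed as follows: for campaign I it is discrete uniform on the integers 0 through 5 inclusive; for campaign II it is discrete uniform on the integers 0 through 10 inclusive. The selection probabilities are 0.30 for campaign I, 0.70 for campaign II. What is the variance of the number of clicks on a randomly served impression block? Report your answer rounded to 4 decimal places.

Per component, I: μ=2.5, E[X²]=9.16667; II: μ=5, E[X²]=35.
E[X] = 0.3·2.5 + 0.7·5 = 4.25.
E[X²] = 0.3·9.16667 + 0.7·35 = 27.25.
Var(X) = E[X²] − (E[X])² = 27.25 − 18.0625 = 9.1875.

9.1875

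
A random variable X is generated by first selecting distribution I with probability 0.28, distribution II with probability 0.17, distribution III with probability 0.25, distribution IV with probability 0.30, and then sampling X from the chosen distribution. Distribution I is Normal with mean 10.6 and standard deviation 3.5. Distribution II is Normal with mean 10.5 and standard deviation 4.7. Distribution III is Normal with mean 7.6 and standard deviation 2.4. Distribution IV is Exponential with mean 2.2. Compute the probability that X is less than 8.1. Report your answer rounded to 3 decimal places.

Conditional on each component, P(X < 8.1): I: 0.237525; II: 0.304802; III: 0.582516; IV: 0.974823.
By total probability, P(X < 8.1) = 0.28·0.237525 + 0.17·0.304802 + 0.25·0.582516 + 0.3·0.974823 = 0.556399.

0.556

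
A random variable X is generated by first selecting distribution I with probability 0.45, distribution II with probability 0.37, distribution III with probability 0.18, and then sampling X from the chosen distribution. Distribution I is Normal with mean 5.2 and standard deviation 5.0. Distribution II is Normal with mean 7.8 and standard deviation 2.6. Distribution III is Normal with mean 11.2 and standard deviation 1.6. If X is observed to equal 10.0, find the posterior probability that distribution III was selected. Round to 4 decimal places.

0.3521

Likelihoods f(10.0 | ·): I: 0.0503289; II: 0.107267; III: 0.188211.
Posterior ∝ prior × likelihood. Numerator for III: 0.18·0.188211 = 0.033878.
Normalizing constant: 0.45·0.0503289 + 0.37·0.107267 + 0.18·0.188211 = 0.0962146.
P(III | observation) = 0.033878 / 0.0962146 = 0.352108.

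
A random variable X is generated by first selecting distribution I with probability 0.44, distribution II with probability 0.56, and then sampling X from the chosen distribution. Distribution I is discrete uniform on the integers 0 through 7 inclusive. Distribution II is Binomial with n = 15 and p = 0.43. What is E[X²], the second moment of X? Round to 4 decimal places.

For each component E[X²] = Var + (mean)², giving I: 17.5; II: 45.279.
Overall E[X²] = 0.44·17.5 + 0.56·45.279 = 33.0562.

33.0562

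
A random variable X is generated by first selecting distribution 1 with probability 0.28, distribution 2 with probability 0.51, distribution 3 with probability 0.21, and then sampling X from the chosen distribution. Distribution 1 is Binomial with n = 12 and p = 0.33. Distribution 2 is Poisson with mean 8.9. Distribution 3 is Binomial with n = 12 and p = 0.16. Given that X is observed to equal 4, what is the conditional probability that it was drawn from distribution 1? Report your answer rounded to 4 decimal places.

Likelihoods P(X=4 | ·): 1: 0.238374; 2: 0.0356556; 3: 0.0804117.
Posterior ∝ prior × likelihood. Numerator for 1: 0.28·0.238374 = 0.0667448.
Normalizing constant: 0.28·0.238374 + 0.51·0.0356556 + 0.21·0.0804117 = 0.101816.
P(1 | observation) = 0.0667448 / 0.101816 = 0.655546.

0.6555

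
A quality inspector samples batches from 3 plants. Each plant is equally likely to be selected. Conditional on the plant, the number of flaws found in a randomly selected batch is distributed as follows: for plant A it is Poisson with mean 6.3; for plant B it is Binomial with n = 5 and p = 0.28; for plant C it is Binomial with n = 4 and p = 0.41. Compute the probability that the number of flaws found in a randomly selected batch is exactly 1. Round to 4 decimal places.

Conditional on each plant, P(X = 1): A: 0.0115687; B: 0.376234; C: 0.336822.
By total probability, P(X = 1) = 0.333333·0.0115687 + 0.333333·0.376234 + 0.333333·0.336822 = 0.241541.

0.2415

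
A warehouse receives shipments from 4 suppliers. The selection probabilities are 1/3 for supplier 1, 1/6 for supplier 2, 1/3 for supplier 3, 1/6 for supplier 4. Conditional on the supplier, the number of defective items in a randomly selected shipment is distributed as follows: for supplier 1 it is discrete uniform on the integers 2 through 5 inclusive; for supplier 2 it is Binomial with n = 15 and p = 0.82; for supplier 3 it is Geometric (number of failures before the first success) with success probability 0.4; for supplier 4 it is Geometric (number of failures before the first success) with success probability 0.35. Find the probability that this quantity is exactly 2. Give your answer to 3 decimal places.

Conditional on each supplier, P(X = 2): 1: 0.25; 2: 1.47014e-08; 3: 0.144; 4: 0.147875.
By total probability, P(X = 2) = 0.333333·0.25 + 0.166667·1.47014e-08 + 0.333333·0.144 + 0.166667·0.147875 = 0.155979.

0.156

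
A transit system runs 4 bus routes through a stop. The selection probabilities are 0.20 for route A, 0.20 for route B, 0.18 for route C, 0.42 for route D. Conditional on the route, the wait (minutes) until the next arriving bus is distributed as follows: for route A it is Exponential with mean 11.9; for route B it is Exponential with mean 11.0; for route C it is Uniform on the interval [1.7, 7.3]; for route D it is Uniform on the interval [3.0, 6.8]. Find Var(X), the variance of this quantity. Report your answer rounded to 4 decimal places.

Per component, A: μ=11.9, E[X²]=283.22; B: μ=11, E[X²]=242; C: μ=4.5, E[X²]=22.8633; D: μ=4.9, E[X²]=25.2133.
E[X] = 0.2·11.9 + 0.2·11 + 0.18·4.5 + 0.42·4.9 = 7.448.
E[X²] = 0.2·283.22 + 0.2·242 + 0.18·22.8633 + 0.42·25.2133 = 119.749.
Var(X) = E[X²] − (E[X])² = 119.749 − 55.4727 = 64.2763.

64.2763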